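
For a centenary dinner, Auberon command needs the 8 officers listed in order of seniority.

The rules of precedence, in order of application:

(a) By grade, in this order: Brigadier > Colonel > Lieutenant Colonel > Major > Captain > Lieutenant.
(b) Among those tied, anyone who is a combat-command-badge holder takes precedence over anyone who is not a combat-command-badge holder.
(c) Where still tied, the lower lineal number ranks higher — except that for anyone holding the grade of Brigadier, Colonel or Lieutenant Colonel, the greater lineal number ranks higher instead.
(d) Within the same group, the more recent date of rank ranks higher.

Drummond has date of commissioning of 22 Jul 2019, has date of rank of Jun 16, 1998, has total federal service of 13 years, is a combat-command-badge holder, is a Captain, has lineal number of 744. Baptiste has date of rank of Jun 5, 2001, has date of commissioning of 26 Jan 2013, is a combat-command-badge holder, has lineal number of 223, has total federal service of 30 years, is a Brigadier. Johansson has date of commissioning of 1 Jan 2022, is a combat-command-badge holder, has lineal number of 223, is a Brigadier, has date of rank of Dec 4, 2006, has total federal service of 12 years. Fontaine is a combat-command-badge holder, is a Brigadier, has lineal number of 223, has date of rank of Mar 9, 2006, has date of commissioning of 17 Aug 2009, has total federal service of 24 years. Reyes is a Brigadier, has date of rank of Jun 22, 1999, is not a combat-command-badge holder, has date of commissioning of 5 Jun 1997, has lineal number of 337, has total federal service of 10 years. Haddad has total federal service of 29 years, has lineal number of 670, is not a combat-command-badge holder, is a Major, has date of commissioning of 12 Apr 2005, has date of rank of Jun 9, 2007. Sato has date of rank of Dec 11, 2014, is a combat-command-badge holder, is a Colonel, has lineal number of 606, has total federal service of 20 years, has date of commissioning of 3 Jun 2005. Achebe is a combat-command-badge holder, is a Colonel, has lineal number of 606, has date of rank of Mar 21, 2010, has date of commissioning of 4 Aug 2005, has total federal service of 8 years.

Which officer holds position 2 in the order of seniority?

Fontaine

By grade: Johansson, Fontaine, Baptiste and Reyes (Brigadier); then Sato and Achebe (Colonel); then Haddad (Major); then Drummond (Captain).
Among Johansson, Fontaine, Baptiste and Reyes, a combat-command-badge holder before not a combat-command-badge holder: Johansson, Fontaine and Baptiste (a combat-command-badge holder) before Reyes (not a combat-command-badge holder).
Johansson, Fontaine and Baptiste all have lineal number 223, so the next rule applies.
Among Johansson, Fontaine and Baptiste, by date of rank (later first): Johansson (Dec 4, 2006) before Fontaine (Mar 9, 2006) before Baptiste (Jun 5, 2001).
Sato and Achebe are each a combat-command-badge holder, so the next rule applies.
Sato and Achebe both have lineal number 606, so the next rule applies.
Among Sato and Achebe, by date of rank (later first): Sato (Dec 11, 2014) before Achebe (Mar 21, 2010).
Order: Johansson, Fontaine, Baptiste, Reyes, Sato, Achebe, Haddad, Drummond.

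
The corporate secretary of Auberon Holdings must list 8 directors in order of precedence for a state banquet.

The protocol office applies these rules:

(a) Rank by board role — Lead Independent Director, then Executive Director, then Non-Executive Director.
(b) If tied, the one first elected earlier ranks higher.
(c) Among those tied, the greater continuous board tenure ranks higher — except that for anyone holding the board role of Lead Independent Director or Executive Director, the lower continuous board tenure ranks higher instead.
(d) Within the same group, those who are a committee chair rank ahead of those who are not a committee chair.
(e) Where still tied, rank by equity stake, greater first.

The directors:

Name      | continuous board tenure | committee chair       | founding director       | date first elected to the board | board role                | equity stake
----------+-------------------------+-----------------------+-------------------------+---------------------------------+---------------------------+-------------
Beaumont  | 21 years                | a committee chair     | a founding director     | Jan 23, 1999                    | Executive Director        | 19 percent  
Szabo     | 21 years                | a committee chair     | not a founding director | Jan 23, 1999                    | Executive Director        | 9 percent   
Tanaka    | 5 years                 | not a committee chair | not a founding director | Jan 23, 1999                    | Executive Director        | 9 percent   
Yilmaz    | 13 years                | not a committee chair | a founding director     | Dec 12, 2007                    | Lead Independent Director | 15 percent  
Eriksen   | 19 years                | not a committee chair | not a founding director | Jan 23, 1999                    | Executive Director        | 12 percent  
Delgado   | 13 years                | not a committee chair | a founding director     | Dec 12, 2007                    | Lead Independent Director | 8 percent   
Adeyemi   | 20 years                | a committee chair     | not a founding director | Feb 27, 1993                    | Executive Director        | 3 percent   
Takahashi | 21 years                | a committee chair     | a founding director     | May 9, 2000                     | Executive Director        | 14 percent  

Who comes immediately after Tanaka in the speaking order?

Eriksen

By board role: Yilmaz and Delgado (Lead Independent Director); then Adeyemi, Tanaka, Eriksen, Beaumont, Szabo and Takahashi (Executive Director).
Yilmaz and Delgado both have date first elected to the board Dec 12, 2007, so the next rule applies.
Yilmaz and Delgado both have continuous board tenure 13 years, so the next rule applies.
Yilmaz and Delgado are each not a committee chair, so the next rule applies.
Among Yilmaz and Delgado, by equity stake (higher first): Yilmaz (15 percent) before Delgado (8 percent).
Among Adeyemi, Tanaka, Eriksen, Beaumont, Szabo and Takahashi, by date first elected to the board (earlier first): Adeyemi (Feb 27, 1993) before Tanaka, Eriksen, Beaumont and Szabo (Jan 23, 1999) before Takahashi (May 9, 2000).
Among Tanaka, Eriksen, Beaumont and Szabo, by continuous board tenure (lower first) (reversed rule for this group): Tanaka (5 years) before Eriksen (19 years) before Beaumont and Szabo (21 years).
Beaumont and Szabo are each a committee chair, so the next rule applies.
Among Beaumont and Szabo, by equity stake (higher first): Beaumont (19 percent) before Szabo (9 percent).
Order: Yilmaz, Delgado, Adeyemi, Tanaka, Eriksen, Beaumont, Szabo, Takahashi.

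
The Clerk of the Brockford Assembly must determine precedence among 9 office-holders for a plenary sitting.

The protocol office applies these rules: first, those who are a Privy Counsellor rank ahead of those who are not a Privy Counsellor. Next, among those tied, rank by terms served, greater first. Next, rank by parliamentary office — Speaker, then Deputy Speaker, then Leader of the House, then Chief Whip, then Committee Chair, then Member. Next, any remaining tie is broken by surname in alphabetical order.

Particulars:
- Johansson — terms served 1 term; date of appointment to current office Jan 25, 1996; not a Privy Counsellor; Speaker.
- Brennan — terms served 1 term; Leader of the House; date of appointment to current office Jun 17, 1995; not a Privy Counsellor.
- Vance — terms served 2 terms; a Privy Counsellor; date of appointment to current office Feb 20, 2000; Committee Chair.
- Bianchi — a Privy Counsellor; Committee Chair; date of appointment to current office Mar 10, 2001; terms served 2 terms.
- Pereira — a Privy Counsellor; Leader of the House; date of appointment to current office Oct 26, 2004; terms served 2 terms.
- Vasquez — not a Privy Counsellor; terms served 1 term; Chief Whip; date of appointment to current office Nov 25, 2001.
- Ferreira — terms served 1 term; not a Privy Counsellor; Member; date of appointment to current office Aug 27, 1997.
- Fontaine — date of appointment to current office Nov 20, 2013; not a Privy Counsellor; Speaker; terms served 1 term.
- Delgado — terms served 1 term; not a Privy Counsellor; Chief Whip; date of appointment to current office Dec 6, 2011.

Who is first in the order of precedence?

By the first rule: Pereira, Bianchi and Vance (each a Privy Counsellor); then Fontaine, Johansson, Brennan, Delgado, Vasquez and Ferreira (each not a Privy Counsellor).
Pereira, Bianchi and Vance all have terms served 2 terms, so the next rule applies.
Among Pereira, Bianchi and Vance, by parliamentary office: Pereira (Leader of the House) before Bianchi and Vance (Committee Chair).
Among Bianchi and Vance, alphabetically by surname: Bianchi before Vance.
Fontaine, Johansson, Brennan, Delgado, Vasquez and Ferreira all have terms served 1 term, so the next rule applies.
Among Fontaine, Johansson, Brennan, Delgado, Vasquez and Ferreira, by parliamentary office: Fontaine and Johansson (Speaker) before Brennan (Leader of the House) before Delgado and Vasquez (Chief Whip) before Ferreira (Member).
Among Fontaine and Johansson, alphabetically by surname: Fontaine before Johansson.
Among Delgado and Vasquez, alphabetically by surname: Delgado before Vasquez.
Order: Pereira, Bianchi, Vance, Fontaine, Johansson, Brennan, Delgado, Vasquez, Ferreira.

Pereira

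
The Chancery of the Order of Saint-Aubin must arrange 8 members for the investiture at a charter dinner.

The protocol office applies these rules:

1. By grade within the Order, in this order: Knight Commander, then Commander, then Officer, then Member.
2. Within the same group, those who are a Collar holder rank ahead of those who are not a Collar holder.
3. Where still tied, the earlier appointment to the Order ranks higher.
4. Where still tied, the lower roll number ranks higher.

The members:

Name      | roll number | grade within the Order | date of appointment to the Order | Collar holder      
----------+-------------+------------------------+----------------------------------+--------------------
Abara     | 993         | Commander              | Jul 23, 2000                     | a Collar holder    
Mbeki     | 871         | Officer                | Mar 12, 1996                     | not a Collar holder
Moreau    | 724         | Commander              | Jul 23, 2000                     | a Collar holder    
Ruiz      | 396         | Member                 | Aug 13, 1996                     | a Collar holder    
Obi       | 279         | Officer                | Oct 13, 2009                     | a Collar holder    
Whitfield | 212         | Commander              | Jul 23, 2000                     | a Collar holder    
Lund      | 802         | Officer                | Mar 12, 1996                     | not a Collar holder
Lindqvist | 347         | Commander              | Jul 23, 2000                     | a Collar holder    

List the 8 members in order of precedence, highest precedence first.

Whitfield, Lindqvist, Moreau, Abara, Obi, Lund, Mbeki, Ruiz

By grade within the Order: Whitfield, Lindqvist, Moreau and Abara (Commander); then Obi, Lund and Mbeki (Officer); then Ruiz (Member).
Whitfield, Lindqvist, Moreau and Abara are each a Collar holder, so the next rule applies.
Whitfield, Lindqvist, Moreau and Abara all have date of appointment to the Order Jul 23, 2000, so the next rule applies.
Among Whitfield, Lindqvist, Moreau and Abara, by roll number (lower first): Whitfield (212) before Lindqvist (347) before Moreau (724) before Abara (993).
Among Obi, Lund and Mbeki, a Collar holder before not a Collar holder: Obi (a Collar holder) before Lund and Mbeki (not a Collar holder).
Lund and Mbeki both have date of appointment to the Order Mar 12, 1996, so the next rule applies.
Among Lund and Mbeki, by roll number (lower first): Lund (802) before Mbeki (871).
Full order: Whitfield, Lindqvist, Moreau, Abara, Obi, Lund, Mbeki, Ruiz.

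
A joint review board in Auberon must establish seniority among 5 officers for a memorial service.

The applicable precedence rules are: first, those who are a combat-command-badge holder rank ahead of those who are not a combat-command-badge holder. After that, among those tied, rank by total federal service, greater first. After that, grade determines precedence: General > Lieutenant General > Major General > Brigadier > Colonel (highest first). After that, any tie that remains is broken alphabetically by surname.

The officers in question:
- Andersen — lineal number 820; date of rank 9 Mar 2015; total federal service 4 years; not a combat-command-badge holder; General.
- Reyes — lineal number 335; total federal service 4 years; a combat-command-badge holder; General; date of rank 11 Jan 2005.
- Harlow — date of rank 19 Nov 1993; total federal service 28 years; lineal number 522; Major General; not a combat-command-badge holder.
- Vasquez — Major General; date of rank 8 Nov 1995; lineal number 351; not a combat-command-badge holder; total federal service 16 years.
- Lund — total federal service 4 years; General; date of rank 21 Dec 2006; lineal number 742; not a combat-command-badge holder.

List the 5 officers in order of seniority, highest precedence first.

By the first rule: Reyes (a combat-command-badge holder); then Harlow, Vasquez, Andersen and Lund (each not a combat-command-badge holder).
Among Harlow, Vasquez, Andersen and Lund, by total federal service (higher first): Harlow (28 years) before Vasquez (16 years) before Andersen and Lund (4 years).
Andersen and Lund are each General, so the next rule applies.
Among Andersen and Lund, alphabetically by surname: Andersen before Lund.
Full order: Reyes, Harlow, Vasquez, Andersen, Lund.

Reyes, Harlow, Vasquez, Andersen, Lund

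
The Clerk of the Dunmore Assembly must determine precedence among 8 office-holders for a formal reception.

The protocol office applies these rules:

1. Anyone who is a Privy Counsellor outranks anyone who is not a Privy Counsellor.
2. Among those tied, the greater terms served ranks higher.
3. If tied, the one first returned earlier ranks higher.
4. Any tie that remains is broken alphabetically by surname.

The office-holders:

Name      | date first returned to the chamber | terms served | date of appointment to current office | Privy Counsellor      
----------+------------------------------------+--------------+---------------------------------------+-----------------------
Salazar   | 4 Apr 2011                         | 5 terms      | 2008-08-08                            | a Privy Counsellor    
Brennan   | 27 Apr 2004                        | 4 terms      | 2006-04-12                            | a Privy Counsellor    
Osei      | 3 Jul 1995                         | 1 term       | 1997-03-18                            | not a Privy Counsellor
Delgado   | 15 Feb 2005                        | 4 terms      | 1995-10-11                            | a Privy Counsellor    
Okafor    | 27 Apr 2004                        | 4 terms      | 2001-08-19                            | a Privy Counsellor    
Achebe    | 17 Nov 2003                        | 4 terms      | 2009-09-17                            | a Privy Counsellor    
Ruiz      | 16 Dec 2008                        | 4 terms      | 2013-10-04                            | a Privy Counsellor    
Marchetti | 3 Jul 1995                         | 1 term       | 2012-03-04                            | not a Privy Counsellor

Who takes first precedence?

Salazar

By the first rule: Salazar, Achebe, Brennan, Okafor, Delgado and Ruiz (each a Privy Counsellor); then Marchetti and Osei (both not a Privy Counsellor).
Among Salazar, Achebe, Brennan, Okafor, Delgado and Ruiz, by terms served (higher first): Salazar (5 terms) before Achebe, Brennan, Okafor, Delgado and Ruiz (4 terms).
Among Achebe, Brennan, Okafor, Delgado and Ruiz, by date first returned to the chamber (earlier first): Achebe (17 Nov 2003) before Brennan and Okafor (27 Apr 2004) before Delgado (15 Feb 2005) before Ruiz (16 Dec 2008).
Among Brennan and Okafor, alphabetically by surname: Brennan before Okafor.
Marchetti and Osei both have terms served 1 term, so the next rule applies.
Marchetti and Osei both have date first returned to the chamber 3 Jul 1995, so the next rule applies.
Among Marchetti and Osei, alphabetically by surname: Marchetti before Osei.
Order: Salazar, Achebe, Brennan, Okafor, Delgado, Ruiz, Marchetti, Osei.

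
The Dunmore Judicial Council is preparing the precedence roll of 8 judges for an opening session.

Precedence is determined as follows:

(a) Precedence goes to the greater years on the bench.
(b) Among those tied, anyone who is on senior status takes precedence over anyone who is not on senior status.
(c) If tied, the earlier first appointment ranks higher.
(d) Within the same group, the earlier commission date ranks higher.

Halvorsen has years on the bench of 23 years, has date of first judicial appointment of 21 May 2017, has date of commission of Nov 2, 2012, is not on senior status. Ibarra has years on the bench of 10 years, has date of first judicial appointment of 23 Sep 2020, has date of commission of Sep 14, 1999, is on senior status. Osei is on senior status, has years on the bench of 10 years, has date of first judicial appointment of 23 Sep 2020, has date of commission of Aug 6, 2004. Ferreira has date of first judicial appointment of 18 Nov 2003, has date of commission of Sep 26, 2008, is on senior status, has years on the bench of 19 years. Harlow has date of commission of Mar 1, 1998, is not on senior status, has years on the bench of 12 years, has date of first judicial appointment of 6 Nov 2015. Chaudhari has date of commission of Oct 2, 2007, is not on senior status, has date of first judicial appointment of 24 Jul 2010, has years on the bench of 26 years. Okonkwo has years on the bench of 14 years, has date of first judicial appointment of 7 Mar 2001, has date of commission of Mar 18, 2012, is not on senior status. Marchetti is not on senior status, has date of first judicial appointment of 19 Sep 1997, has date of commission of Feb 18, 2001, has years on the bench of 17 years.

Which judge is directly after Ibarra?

By years on the bench (higher first): Chaudhari (26 years); then Halvorsen (23 years); then Ferreira (19 years); then Marchetti (17 years); then Okonkwo (14 years); then Harlow (12 years); then Ibarra and Osei (both 10 years).
Ibarra and Osei are each on senior status, so the next rule applies.
Ibarra and Osei both have date of first judicial appointment 23 Sep 2020, so the next rule applies.
Among Ibarra and Osei, by date of commission (earlier first): Ibarra (Sep 14, 1999) before Osei (Aug 6, 2004).
Order: Chaudhari, Halvorsen, Ferreira, Marchetti, Okonkwo, Harlow, Ibarra, Osei.

Osei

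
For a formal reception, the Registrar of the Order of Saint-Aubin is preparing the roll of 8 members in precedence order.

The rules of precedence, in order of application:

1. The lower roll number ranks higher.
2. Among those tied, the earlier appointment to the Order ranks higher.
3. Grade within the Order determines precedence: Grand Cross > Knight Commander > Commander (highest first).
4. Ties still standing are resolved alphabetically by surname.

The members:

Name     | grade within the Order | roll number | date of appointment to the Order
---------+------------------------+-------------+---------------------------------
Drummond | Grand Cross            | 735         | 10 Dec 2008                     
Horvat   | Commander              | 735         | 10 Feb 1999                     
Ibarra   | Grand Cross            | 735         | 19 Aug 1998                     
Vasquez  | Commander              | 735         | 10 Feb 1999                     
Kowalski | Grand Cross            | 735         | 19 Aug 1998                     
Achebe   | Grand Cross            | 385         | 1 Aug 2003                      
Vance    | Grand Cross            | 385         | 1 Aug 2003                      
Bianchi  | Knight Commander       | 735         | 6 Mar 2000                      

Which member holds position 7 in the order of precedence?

Bianchi

By roll number (lower first): Achebe and Vance (both 385); then Ibarra, Kowalski, Horvat, Vasquez, Bianchi and Drummond (each 735).
Achebe and Vance both have date of appointment to the Order 1 Aug 2003, so the next rule applies.
Achebe and Vance are each Grand Cross, so the next rule applies.
Among Achebe and Vance, alphabetically by surname: Achebe before Vance.
Among Ibarra, Kowalski, Horvat, Vasquez, Bianchi and Drummond, by date of appointment to the Order (earlier first): Ibarra and Kowalski (19 Aug 1998) before Horvat and Vasquez (10 Feb 1999) before Bianchi (6 Mar 2000) before Drummond (10 Dec 2008).
Ibarra and Kowalski are each Grand Cross, so the next rule applies.
Among Ibarra and Kowalski, alphabetically by surname: Ibarra before Kowalski.
Horvat and Vasquez are each Commander, so the next rule applies.
Among Horvat and Vasquez, alphabetically by surname: Horvat before Vasquez.
Order: Achebe, Vance, Ibarra, Kowalski, Horvat, Vasquez, Bianchi, Drummond.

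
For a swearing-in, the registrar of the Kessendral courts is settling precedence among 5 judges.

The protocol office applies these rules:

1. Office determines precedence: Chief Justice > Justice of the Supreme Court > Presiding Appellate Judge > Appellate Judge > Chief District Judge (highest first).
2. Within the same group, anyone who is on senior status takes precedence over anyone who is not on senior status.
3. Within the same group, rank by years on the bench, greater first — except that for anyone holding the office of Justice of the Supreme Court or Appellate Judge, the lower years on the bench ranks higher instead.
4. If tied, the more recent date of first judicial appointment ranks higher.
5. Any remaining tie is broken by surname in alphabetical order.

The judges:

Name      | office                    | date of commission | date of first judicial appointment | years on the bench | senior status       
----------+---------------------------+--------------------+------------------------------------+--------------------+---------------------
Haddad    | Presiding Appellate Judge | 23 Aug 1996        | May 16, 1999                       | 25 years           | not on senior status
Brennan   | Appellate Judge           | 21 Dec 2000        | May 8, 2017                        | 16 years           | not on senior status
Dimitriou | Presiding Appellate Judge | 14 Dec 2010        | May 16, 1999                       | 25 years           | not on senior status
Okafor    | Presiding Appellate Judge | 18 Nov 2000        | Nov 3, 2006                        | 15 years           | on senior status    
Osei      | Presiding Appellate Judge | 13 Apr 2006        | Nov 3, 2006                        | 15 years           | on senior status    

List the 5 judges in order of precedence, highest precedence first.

Okafor, Osei, Dimitriou, Haddad, Brennan

By office: Okafor, Osei, Dimitriou and Haddad (Presiding Appellate Judge); then Brennan (Appellate Judge).
Among Okafor, Osei, Dimitriou and Haddad, on senior status before not on senior status: Okafor and Osei (on senior status) before Dimitriou and Haddad (not on senior status).
Okafor and Osei both have years on the bench 15 years, so the next rule applies.
Okafor and Osei both have date of first judicial appointment Nov 3, 2006, so the next rule applies.
Among Okafor and Osei, alphabetically by surname: Okafor before Osei.
Dimitriou and Haddad both have years on the bench 25 years, so the next rule applies.
Dimitriou and Haddad both have date of first judicial appointment May 16, 1999, so the next rule applies.
Among Dimitriou and Haddad, alphabetically by surname: Dimitriou before Haddad.
Full order: Okafor, Osei, Dimitriou, Haddad, Brennan.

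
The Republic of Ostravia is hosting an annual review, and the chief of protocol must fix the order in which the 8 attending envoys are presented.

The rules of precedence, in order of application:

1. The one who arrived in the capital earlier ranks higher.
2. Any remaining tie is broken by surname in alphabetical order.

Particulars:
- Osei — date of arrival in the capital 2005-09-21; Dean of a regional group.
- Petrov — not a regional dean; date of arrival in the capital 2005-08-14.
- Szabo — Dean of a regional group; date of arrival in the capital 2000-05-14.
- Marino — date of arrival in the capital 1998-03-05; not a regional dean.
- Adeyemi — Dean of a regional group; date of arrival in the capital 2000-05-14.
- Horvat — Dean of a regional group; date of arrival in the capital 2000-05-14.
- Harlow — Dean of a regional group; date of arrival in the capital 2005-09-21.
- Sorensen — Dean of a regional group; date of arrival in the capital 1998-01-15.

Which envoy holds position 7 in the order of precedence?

By date of arrival in the capital (earlier first): Sorensen (1998-01-15); then Marino (1998-03-05); then Adeyemi, Horvat and Szabo (each 2000-05-14); then Petrov (2005-08-14); then Harlow and Osei (both 2005-09-21).
Among Adeyemi, Horvat and Szabo, alphabetically by surname: Adeyemi before Horvat before Szabo.
Among Harlow and Osei, alphabetically by surname: Harlow before Osei.
Order: Sorensen, Marino, Adeyemi, Horvat, Szabo, Petrov, Harlow, Osei.

Harlow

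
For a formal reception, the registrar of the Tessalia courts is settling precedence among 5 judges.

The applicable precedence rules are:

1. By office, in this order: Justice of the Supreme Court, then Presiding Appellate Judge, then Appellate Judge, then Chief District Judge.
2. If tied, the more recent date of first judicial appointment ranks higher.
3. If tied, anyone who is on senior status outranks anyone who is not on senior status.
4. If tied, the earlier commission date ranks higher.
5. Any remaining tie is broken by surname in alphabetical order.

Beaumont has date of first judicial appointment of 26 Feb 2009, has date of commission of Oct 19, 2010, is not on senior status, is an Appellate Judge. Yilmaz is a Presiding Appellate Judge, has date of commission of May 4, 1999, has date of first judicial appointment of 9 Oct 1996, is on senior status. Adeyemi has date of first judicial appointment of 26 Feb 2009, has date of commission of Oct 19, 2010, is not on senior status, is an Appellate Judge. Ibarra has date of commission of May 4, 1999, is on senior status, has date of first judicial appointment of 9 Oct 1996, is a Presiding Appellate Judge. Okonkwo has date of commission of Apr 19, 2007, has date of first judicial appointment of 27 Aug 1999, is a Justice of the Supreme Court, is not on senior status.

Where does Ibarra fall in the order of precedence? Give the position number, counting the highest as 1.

2

By office: Okonkwo (Justice of the Supreme Court); then Ibarra and Yilmaz (Presiding Appellate Judge); then Adeyemi and Beaumont (Appellate Judge).
Ibarra and Yilmaz both have date of first judicial appointment 9 Oct 1996, so the next rule applies.
Ibarra and Yilmaz are each on senior status, so the next rule applies.
Ibarra and Yilmaz both have date of commission May 4, 1999, so the next rule applies.
Among Ibarra and Yilmaz, alphabetically by surname: Ibarra before Yilmaz.
Adeyemi and Beaumont both have date of first judicial appointment 26 Feb 2009, so the next rule applies.
Adeyemi and Beaumont are each not on senior status, so the next rule applies.
Adeyemi and Beaumont both have date of commission Oct 19, 2010, so the next rule applies.
Among Adeyemi and Beaumont, alphabetically by surname: Adeyemi before Beaumont.
Order: Okonkwo, Ibarra, Yilmaz, Adeyemi, Beaumont. So position 2.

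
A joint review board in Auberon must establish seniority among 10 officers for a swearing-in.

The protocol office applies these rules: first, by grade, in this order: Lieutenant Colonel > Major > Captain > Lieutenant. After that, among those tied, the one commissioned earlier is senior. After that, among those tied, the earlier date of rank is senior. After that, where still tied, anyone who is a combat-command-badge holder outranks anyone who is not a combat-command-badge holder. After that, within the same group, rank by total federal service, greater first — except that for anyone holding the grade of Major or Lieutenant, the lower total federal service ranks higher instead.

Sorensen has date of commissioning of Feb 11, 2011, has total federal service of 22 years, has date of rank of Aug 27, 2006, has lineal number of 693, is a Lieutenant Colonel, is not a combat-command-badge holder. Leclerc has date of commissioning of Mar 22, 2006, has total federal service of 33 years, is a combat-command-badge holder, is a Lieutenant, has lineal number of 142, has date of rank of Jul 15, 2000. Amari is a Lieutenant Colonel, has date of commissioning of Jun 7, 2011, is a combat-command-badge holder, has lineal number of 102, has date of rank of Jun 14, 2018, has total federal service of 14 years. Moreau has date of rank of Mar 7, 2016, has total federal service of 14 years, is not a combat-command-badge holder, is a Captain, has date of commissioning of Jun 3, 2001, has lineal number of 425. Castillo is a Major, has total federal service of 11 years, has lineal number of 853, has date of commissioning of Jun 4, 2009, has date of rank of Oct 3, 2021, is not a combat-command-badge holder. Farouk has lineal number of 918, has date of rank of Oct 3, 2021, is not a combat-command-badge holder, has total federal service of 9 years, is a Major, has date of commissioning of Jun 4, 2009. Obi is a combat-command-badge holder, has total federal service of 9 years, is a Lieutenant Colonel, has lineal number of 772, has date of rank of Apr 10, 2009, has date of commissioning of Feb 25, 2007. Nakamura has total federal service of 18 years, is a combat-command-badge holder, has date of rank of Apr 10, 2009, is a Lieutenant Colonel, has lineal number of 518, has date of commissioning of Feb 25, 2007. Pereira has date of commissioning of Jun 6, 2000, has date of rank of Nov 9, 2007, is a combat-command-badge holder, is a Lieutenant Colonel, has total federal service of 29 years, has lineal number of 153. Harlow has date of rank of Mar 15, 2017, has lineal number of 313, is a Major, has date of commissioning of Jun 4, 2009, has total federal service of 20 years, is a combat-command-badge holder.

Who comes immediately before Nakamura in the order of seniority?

Pereira

By grade: Pereira, Nakamura, Obi, Sorensen and Amari (Lieutenant Colonel); then Harlow, Farouk and Castillo (Major); then Moreau (Captain); then Leclerc (Lieutenant).
Among Pereira, Nakamura, Obi, Sorensen and Amari, by date of commissioning (earlier first): Pereira (Jun 6, 2000) before Nakamura and Obi (Feb 25, 2007) before Sorensen (Feb 11, 2011) before Amari (Jun 7, 2011).
Nakamura and Obi both have date of rank Apr 10, 2009, so the next rule applies.
Nakamura and Obi are each a combat-command-badge holder, so the next rule applies.
Among Nakamura and Obi, by total federal service (higher first): Nakamura (18 years) before Obi (9 years).
Harlow, Farouk and Castillo all have date of commissioning Jun 4, 2009, so the next rule applies.
Among Harlow, Farouk and Castillo, by date of rank (earlier first): Harlow (Mar 15, 2017) before Farouk and Castillo (Oct 3, 2021).
Farouk and Castillo are each not a combat-command-badge holder, so the next rule applies.
Among Farouk and Castillo, by total federal service (lower first) (reversed rule for this group): Farouk (9 years) before Castillo (11 years).
Order: Pereira, Nakamura, Obi, Sorensen, Amari, Harlow, Farouk, Castillo, Moreau, Leclerc.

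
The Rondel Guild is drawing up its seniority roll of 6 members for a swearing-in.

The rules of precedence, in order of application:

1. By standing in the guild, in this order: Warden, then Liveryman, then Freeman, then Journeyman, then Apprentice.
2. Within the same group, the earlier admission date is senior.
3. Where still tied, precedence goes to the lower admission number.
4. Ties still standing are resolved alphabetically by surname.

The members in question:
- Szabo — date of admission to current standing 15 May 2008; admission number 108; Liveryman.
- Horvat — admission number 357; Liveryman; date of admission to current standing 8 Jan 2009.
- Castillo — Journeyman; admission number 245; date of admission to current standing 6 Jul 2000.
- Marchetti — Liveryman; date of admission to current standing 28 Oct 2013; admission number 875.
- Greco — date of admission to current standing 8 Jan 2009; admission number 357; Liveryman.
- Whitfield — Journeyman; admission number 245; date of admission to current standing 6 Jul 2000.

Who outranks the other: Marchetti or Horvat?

Horvat

By standing in the guild: Szabo, Greco, Horvat and Marchetti (Liveryman); then Castillo and Whitfield (Journeyman).
Among Szabo, Greco, Horvat and Marchetti, by date of admission to current standing (earlier first): Szabo (15 May 2008) before Greco and Horvat (8 Jan 2009) before Marchetti (28 Oct 2013).
Greco and Horvat both have admission number 357, so the next rule applies.
Among Greco and Horvat, alphabetically by surname: Greco before Horvat.
Castillo and Whitfield both have date of admission to current standing 6 Jul 2000, so the next rule applies.
Castillo and Whitfield both have admission number 245, so the next rule applies.
Among Castillo and Whitfield, alphabetically by surname: Castillo before Whitfield.
So Horvat takes precedence.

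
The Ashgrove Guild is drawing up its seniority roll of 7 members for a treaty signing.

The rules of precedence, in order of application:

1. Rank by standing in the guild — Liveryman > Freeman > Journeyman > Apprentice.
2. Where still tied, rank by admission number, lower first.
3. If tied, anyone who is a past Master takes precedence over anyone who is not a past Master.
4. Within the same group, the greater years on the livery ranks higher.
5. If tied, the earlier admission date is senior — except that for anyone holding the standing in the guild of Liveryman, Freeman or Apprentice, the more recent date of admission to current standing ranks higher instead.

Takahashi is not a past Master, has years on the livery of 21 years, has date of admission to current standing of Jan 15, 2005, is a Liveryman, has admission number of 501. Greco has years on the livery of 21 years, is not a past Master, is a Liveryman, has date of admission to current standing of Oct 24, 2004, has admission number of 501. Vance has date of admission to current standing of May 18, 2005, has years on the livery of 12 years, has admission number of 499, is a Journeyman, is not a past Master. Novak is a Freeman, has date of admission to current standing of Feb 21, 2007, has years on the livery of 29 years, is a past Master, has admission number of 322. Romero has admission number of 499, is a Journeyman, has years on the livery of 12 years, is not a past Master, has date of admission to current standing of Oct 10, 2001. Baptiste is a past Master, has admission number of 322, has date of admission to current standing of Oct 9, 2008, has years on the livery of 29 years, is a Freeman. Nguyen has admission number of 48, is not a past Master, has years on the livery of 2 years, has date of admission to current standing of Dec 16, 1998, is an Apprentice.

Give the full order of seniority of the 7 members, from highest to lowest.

By standing in the guild: Takahashi and Greco (Liveryman); then Baptiste and Novak (Freeman); then Romero and Vance (Journeyman); then Nguyen (Apprentice).
Takahashi and Greco both have admission number 501, so the next rule applies.
Takahashi and Greco are each not a past Master, so the next rule applies.
Takahashi and Greco both have years on the livery 21 years, so the next rule applies.
Among Takahashi and Greco, by date of admission to current standing (later first) (reversed rule for this group): Takahashi (Jan 15, 2005) before Greco (Oct 24, 2004).
Baptiste and Novak both have admission number 322, so the next rule applies.
Baptiste and Novak are each a past Master, so the next rule applies.
Baptiste and Novak both have years on the livery 29 years, so the next rule applies.
Among Baptiste and Novak, by date of admission to current standing (later first) (reversed rule for this group): Baptiste (Oct 9, 2008) before Novak (Feb 21, 2007).
Romero and Vance both have admission number 499, so the next rule applies.
Romero and Vance are each not a past Master, so the next rule applies.
Romero and Vance both have years on the livery 12 years, so the next rule applies.
Among Romero and Vance, by date of admission to current standing (earlier first): Romero (Oct 10, 2001) before Vance (May 18, 2005).
Full order: Takahashi, Greco, Baptiste, Novak, Romero, Vance, Nguyen.

Takahashi, Greco, Baptiste, Novak, Romero, Vance, Nguyen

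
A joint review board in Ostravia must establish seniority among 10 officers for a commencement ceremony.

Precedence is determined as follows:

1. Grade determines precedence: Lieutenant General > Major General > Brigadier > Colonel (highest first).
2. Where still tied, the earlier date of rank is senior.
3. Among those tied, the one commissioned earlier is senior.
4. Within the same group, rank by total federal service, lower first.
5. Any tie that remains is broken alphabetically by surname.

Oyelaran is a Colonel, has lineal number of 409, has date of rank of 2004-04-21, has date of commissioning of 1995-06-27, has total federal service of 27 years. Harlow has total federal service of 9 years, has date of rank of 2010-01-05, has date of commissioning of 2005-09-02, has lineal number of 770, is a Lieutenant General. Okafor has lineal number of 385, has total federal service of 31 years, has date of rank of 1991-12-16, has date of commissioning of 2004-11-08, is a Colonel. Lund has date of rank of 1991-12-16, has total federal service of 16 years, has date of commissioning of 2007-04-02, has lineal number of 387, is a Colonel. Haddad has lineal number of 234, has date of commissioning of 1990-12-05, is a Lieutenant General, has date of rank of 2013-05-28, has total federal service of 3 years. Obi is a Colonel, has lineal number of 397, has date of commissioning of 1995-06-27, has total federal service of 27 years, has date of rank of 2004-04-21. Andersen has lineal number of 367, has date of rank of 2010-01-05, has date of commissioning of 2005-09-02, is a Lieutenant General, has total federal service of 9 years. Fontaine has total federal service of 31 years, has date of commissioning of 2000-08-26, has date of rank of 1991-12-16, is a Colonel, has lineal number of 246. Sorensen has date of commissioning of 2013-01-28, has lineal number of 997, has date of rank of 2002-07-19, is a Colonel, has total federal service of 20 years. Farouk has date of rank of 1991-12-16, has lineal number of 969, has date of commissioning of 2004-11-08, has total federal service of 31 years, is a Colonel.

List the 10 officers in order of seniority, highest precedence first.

Andersen, Harlow, Haddad, Fontaine, Farouk, Okafor, Lund, Sorensen, Obi, Oyelaran

By grade: Andersen, Harlow and Haddad (Lieutenant General); then Fontaine, Farouk, Okafor, Lund, Sorensen, Obi and Oyelaran (Colonel).
Among Andersen, Harlow and Haddad, by date of rank (earlier first): Andersen and Harlow (2010-01-05) before Haddad (2013-05-28).
Andersen and Harlow both have date of commissioning 2005-09-02, so the next rule applies.
Andersen and Harlow both have total federal service 9 years, so the next rule applies.
Among Andersen and Harlow, alphabetically by surname: Andersen before Harlow.
Among Fontaine, Farouk, Okafor, Lund, Sorensen, Obi and Oyelaran, by date of rank (earlier first): Fontaine, Farouk, Okafor and Lund (1991-12-16) before Sorensen (2002-07-19) before Obi and Oyelaran (2004-04-21).
Among Fontaine, Farouk, Okafor and Lund, by date of commissioning (earlier first): Fontaine (2000-08-26) before Farouk and Okafor (2004-11-08) before Lund (2007-04-02).
Farouk and Okafor both have total federal service 31 years, so the next rule applies.
Among Farouk and Okafor, alphabetically by surname: Farouk before Okafor.
Obi and Oyelaran both have date of commissioning 1995-06-27, so the next rule applies.
Obi and Oyelaran both have total federal service 27 years, so the next rule applies.
Among Obi and Oyelaran, alphabetically by surname: Obi before Oyelaran.
Full order: Andersen, Harlow, Haddad, Fontaine, Farouk, Okafor, Lund, Sorensen, Obi, Oyelaran.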